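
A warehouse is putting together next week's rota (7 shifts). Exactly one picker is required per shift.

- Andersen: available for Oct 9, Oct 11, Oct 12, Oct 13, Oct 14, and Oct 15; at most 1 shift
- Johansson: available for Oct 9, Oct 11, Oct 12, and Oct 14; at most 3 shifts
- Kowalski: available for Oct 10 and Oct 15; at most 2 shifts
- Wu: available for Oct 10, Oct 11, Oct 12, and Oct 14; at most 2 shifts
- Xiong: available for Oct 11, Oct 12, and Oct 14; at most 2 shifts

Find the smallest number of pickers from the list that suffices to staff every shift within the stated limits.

4

7 slots to fill and no one can take more than 3, so at least ⌈7/3⌉ = 3 pickers are needed.
No set of 3 pickers can cover every shift (each such set leaves at least one shift with no one available or exceeds a cap).
Andersen, Johansson, Kowalski, and Wu alone can cover everything: Oct 9→Johansson, Oct 10→Kowalski, Oct 11→Johansson, Oct 12→Johansson, Oct 13→Andersen, Oct 14→Wu, Oct 15→Kowalski.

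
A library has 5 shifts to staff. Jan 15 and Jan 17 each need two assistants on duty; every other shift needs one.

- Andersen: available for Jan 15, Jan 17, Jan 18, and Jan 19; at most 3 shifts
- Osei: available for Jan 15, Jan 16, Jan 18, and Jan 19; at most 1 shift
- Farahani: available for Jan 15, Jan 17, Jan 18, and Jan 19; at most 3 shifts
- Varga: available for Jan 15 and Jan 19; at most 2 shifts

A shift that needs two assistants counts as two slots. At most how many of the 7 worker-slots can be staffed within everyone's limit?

7

Total capacity across all assistants is 3+1+3+2 = 9, and 7 slots are needed, so at most 7 can be filled.
An assignment achieving 7: Jan 15→Andersen+Farahani, Jan 16→Osei, Jan 17→Andersen+Farahani, Jan 18→Andersen, Jan 19→Farahani.
Loads: Andersen 3/3, Osei 1/1, Farahani 3/3, Varga 0/2.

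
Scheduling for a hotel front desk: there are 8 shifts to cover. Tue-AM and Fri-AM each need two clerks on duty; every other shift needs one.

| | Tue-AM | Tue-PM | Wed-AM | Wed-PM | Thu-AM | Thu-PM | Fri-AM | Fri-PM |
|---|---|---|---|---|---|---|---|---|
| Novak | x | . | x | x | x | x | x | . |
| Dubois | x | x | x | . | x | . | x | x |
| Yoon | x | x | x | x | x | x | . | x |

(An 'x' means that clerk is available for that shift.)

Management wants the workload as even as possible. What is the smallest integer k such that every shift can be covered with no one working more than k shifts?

With 3 clerks and 10 worker-slots to fill, someone must work at least ⌈10/3⌉ = 4 shifts, so k ≥ 4.
k = 4 works: Tue-AM→Novak+Dubois, Tue-PM→Dubois, Wed-AM→Yoon, Wed-PM→Novak, Thu-AM→Yoon, Thu-PM→Novak, Fri-AM→Novak+Dubois, Fri-PM→Dubois.
Loads: Novak 4, Dubois 4, Yoon 2 — all ≤ 4.

4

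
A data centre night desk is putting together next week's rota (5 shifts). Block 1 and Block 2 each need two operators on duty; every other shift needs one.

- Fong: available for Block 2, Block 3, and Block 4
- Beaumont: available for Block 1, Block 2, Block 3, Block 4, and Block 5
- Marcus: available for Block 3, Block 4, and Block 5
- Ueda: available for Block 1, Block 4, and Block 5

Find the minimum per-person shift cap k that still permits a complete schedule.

2

With 4 operators and 7 worker-slots to fill, someone must work at least ⌈7/4⌉ = 2 shifts, so k ≥ 2.
k = 2 works: Block 1→Beaumont+Ueda, Block 2→Fong+Beaumont, Block 3→Fong, Block 4→Marcus, Block 5→Marcus.
Loads: Fong 2, Beaumont 2, Marcus 2, Ueda 1 — all ≤ 2.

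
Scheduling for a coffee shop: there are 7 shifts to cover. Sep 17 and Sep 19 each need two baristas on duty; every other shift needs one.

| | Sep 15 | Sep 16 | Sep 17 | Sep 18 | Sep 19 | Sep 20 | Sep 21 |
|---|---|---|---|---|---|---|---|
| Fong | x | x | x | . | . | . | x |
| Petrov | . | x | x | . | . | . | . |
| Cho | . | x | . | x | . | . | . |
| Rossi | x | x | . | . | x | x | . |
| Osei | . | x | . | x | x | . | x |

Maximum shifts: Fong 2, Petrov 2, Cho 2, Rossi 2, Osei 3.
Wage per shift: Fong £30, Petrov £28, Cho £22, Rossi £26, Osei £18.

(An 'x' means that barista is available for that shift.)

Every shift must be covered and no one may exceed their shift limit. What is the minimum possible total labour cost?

£216

Sep 17 can only be covered by Fong and Petrov, so that assignment is forced.
Sep 19 can only be covered by Rossi and Osei, so that assignment is forced.
Sep 20 can only be covered by Rossi, so that assignment is forced.
Picking the cheapest available barista for each shift independently would cost £208, but that ignores the shift limits.
An optimal schedule: Sep 15→Fong, Sep 16→Cho, Sep 17→Petrov+Fong, Sep 18→Osei, Sep 19→Osei+Rossi, Sep 20→Rossi, Sep 21→Osei.
Total: 30 + 22 + 28 + 30 + 18 + 18 + 26 + 26 + 18 = £216.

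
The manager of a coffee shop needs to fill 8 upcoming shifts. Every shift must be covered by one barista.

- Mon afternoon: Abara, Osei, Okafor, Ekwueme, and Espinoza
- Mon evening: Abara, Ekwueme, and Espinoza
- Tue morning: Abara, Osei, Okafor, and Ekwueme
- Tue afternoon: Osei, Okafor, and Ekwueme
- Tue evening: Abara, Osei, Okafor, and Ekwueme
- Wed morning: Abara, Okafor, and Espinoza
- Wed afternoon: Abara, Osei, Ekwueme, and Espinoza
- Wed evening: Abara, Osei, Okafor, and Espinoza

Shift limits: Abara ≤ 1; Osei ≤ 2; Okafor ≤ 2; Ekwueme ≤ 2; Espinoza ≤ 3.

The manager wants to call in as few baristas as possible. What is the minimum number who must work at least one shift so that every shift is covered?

4

8 slots to fill and no one can take more than 3, so at least ⌈8/3⌉ = 3 baristas are needed.
Any 3 baristas together have capacity at most 3+2+2 = 7 < 8 slots, so 3 can never suffice.
Abara, Osei, Okafor, and Espinoza alone can cover everything: Mon afternoon→Espinoza, Mon evening→Abara, Tue morning→Osei, Tue afternoon→Osei, Tue evening→Okafor, Wed morning→Okafor, Wed afternoon→Espinoza, Wed evening→Espinoza.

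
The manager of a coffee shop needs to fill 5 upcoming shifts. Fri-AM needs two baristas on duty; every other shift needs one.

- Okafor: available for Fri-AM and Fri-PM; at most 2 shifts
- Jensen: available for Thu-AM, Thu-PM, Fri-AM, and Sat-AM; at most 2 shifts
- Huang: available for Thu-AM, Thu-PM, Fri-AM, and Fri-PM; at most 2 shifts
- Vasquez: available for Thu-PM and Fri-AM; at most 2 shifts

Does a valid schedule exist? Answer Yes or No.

Sat-AM can only be covered by Jensen, so that assignment is forced.
One valid schedule: Thu-AM→Jensen, Thu-PM→Huang, Fri-AM→Okafor+Huang, Fri-PM→Okafor, Sat-AM→Jensen.
Loads: Okafor 2/2, Jensen 2/2, Huang 2/2, Vasquez 0/2 — all within limits.

Yes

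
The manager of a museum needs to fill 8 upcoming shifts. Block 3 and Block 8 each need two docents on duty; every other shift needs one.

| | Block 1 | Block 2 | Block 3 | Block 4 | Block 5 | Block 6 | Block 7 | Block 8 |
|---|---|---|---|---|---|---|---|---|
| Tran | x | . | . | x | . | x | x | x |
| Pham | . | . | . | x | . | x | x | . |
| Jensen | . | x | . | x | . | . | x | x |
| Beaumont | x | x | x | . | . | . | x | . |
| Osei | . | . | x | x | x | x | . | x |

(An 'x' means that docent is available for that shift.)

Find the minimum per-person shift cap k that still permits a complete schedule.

2

With 5 docents and 10 worker-slots to fill, someone must work at least ⌈10/5⌉ = 2 shifts, so k ≥ 2.
k = 2 works: Block 1→Tran, Block 2→Jensen, Block 3→Beaumont+Osei, Block 4→Pham, Block 5→Osei, Block 6→Pham, Block 7→Beaumont, Block 8→Tran+Jensen.
Loads: Tran 2, Pham 2, Jensen 2, Beaumont 2, Osei 2 — all ≤ 2.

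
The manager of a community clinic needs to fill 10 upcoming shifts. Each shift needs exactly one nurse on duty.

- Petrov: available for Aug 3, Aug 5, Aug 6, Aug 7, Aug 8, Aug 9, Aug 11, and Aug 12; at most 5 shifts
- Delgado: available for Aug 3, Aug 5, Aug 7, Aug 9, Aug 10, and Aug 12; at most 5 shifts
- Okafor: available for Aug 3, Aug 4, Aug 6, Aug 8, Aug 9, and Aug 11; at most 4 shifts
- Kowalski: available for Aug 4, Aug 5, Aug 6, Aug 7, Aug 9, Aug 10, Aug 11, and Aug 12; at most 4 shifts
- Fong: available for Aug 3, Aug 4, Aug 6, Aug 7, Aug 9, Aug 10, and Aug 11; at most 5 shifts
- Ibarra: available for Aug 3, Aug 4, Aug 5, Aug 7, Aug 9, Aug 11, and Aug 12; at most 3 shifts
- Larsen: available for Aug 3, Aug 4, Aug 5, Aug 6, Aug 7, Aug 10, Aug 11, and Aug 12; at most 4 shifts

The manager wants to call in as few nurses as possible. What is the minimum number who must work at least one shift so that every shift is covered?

10 slots to fill and no one can take more than 5, so at least ⌈10/5⌉ = 2 nurses are needed.
Petrov and Fong alone can cover everything: Aug 3→Petrov, Aug 4→Fong, Aug 5→Petrov, Aug 6→Petrov, Aug 7→Fong, Aug 8→Petrov, Aug 9→Fong, Aug 10→Fong, Aug 11→Fong, Aug 12→Petrov.

2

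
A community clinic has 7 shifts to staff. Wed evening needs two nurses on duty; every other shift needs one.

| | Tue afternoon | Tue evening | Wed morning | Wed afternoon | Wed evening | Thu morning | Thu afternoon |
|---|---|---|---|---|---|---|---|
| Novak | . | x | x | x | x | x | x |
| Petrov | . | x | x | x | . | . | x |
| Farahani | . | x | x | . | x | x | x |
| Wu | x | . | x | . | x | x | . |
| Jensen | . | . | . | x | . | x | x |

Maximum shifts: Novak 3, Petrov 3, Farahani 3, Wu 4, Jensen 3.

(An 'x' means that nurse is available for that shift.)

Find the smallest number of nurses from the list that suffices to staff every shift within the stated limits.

8 slots to fill and no one can take more than 4, so at least ⌈8/4⌉ = 2 nurses are needed.
Any 2 nurses together have capacity at most 4+3 = 7 < 8 slots, so 2 can never suffice.
Novak, Petrov, and Wu alone can cover everything: Tue afternoon→Wu, Tue evening→Novak, Wed morning→Petrov, Wed afternoon→Novak, Wed evening→Novak+Wu, Thu morning→Wu, Thu afternoon→Petrov.

3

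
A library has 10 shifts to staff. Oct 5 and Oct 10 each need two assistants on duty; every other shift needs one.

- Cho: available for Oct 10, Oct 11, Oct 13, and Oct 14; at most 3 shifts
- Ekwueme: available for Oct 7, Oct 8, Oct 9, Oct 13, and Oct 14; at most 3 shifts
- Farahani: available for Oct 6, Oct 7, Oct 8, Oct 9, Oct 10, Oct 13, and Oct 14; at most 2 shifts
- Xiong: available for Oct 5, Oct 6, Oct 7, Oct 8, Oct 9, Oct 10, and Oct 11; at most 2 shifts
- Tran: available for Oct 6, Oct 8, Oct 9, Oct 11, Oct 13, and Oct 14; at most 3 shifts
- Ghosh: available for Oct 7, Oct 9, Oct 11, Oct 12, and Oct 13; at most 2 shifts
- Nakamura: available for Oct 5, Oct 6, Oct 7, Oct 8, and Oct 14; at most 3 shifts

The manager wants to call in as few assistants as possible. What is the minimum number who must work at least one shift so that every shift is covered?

12 slots to fill and no one can take more than 3, so at least ⌈12/3⌉ = 4 assistants are needed.
No set of 4 assistants can cover every shift (each such set leaves at least one shift with no one available or exceeds a cap).
Cho, Ekwueme, Xiong, Ghosh, and Nakamura alone can cover everything: Oct 5→Xiong+Nakamura, Oct 6→Nakamura, Oct 7→Ghosh, Oct 8→Ekwueme, Oct 9→Ekwueme, Oct 10→Cho+Xiong, Oct 11→Cho, Oct 12→Ghosh, Oct 13→Cho, Oct 14→Ekwueme.

5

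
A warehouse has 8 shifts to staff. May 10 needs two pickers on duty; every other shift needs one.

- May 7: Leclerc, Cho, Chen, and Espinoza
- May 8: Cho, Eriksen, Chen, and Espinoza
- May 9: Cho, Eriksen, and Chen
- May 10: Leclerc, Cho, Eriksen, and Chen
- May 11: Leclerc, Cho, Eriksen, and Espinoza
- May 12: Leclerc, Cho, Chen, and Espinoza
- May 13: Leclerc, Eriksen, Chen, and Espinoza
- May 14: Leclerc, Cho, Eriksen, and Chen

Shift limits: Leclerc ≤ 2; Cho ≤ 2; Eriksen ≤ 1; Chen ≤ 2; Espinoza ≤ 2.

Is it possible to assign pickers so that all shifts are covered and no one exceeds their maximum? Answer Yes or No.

One valid schedule: May 7→Leclerc, May 8→Cho, May 9→Cho, May 10→Eriksen+Chen, May 11→Leclerc, May 12→Espinoza, May 13→Espinoza, May 14→Chen.
Loads: Leclerc 2/2, Cho 2/2, Eriksen 1/1, Chen 2/2, Espinoza 2/2 — all within limits.

Yes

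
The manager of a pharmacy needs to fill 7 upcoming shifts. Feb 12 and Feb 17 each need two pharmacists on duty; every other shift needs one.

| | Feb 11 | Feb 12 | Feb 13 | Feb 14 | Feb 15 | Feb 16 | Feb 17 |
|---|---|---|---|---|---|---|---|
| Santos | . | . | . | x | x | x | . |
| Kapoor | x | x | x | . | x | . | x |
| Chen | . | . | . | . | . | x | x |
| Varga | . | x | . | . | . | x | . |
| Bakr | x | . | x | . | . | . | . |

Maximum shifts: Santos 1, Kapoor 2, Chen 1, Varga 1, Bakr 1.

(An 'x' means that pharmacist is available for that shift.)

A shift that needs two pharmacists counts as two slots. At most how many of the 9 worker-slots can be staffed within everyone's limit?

6

Total capacity across all pharmacists is 1+2+1+1+1 = 6, and 9 slots are needed, so at most 6 can be filled.
An assignment achieving 6: Feb 11→Kapoor, Feb 12→Kapoor+Varga, Feb 13→Bakr, Feb 14→Santos, Feb 17→Chen.
Loads: Santos 1/1, Kapoor 2/2, Chen 1/1, Varga 1/1, Bakr 1/1.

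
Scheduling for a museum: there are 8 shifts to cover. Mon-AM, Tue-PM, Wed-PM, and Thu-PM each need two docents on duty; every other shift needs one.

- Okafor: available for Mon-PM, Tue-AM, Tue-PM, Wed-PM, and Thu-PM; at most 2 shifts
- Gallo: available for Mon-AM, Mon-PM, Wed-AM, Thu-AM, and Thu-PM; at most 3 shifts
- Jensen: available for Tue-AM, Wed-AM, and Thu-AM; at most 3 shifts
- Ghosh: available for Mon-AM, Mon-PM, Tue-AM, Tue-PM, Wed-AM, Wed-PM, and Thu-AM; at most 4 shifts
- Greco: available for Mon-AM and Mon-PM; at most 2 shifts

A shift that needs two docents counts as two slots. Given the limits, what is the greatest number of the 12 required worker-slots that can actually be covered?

11

Total capacity across all docents is 2+3+3+4+2 = 14, and 12 slots are needed, so at most 12 can be filled.
Shifts {Tue-PM, Wed-PM, Thu-PM} need 6 slots but only Okafor, Gallo, and Ghosh are available for them, supplying at most 5 — so at least 1 slot must go unfilled.
An assignment achieving 11: Mon-AM→Gallo+Ghosh, Mon-PM→Ghosh, Tue-AM→Jensen, Tue-PM→Okafor+Ghosh, Wed-AM→Gallo, Wed-PM→Okafor+Ghosh, Thu-AM→Jensen, Thu-PM→Gallo.
Loads: Okafor 2/2, Gallo 3/3, Jensen 2/3, Ghosh 4/4, Greco 0/2.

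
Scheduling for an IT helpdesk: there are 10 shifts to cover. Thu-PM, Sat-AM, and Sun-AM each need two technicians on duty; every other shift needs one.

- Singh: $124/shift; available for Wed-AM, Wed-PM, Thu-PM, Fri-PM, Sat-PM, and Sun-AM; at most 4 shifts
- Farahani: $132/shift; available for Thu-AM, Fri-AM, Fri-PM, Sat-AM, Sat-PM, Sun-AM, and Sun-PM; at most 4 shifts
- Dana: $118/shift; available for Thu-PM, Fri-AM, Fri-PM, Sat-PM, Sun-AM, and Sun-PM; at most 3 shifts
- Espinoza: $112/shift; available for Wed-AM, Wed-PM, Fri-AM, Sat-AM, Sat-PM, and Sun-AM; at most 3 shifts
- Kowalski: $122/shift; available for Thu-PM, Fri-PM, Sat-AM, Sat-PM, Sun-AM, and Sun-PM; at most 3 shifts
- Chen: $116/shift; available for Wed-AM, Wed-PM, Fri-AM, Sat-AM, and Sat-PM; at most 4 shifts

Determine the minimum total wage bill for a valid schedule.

Thu-AM can only be covered by Farahani, so that assignment is forced.
Picking the cheapest available technician for each shift independently would cost $1514, but that ignores the shift limits.
An optimal schedule: Wed-AM→Espinoza, Wed-PM→Chen, Thu-AM→Farahani, Thu-PM→Dana+Kowalski, Fri-AM→Chen, Fri-PM→Dana, Sat-AM→Espinoza+Chen, Sat-PM→Chen, Sun-AM→Espinoza+Kowalski, Sun-PM→Dana.
Total: 112 + 116 + 132 + 118 + 122 + 116 + 118 + 112 + 116 + 116 + 112 + 122 + 118 = $1530.

$1530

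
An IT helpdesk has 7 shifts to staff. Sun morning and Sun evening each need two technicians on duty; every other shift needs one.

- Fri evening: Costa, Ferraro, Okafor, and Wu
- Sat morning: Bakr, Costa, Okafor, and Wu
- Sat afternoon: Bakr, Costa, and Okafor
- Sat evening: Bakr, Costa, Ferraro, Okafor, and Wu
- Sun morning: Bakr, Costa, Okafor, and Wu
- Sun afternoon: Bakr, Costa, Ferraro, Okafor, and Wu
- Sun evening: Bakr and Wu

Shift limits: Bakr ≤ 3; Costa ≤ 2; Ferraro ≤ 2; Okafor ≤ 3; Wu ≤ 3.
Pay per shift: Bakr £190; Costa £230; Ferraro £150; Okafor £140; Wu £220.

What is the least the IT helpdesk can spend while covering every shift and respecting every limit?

Sun evening can only be covered by Bakr and Wu, so that assignment is forced.
Picking the cheapest available technician for each shift independently would cost £1440, but that ignores the shift limits.
An optimal schedule: Fri evening→Okafor, Sat morning→Bakr, Sat afternoon→Okafor, Sat evening→Ferraro, Sun morning→Okafor+Bakr, Sun afternoon→Ferraro, Sun evening→Bakr+Wu.
Total: 140 + 190 + 140 + 150 + 140 + 190 + 150 + 190 + 220 = £1510.

£1510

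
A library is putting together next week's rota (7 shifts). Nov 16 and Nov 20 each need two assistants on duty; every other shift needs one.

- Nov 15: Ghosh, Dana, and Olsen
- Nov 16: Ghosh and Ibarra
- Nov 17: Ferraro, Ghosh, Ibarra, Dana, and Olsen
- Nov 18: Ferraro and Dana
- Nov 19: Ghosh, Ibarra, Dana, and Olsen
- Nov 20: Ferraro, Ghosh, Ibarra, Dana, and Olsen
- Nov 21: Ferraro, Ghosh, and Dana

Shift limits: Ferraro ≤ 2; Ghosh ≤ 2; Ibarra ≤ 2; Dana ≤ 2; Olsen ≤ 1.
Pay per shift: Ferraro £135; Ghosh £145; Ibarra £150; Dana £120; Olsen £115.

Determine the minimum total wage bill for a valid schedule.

£1215

Nov 16 can only be covered by Ghosh and Ibarra, so that assignment is forced.
Picking the cheapest available assistant for each shift independently would cost £1115, but that ignores the shift limits.
An optimal schedule: Nov 15→Ghosh, Nov 16→Ghosh+Ibarra, Nov 17→Dana, Nov 18→Ferraro, Nov 19→Ibarra, Nov 20→Dana+Olsen, Nov 21→Ferraro.
Total: 145 + 145 + 150 + 120 + 135 + 150 + 120 + 115 + 135 = £1215.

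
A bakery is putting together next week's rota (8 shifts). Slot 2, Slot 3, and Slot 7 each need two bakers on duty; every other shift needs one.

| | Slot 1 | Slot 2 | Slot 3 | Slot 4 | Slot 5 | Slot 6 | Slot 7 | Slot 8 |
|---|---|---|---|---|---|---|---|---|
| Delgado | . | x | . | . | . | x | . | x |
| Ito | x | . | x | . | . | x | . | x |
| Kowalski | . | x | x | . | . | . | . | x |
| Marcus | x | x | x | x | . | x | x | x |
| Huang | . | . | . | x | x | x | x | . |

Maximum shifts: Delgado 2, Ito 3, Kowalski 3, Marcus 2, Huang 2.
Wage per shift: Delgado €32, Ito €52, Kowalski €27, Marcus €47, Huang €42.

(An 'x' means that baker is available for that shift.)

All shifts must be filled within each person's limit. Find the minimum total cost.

€427

Slot 5 can only be covered by Huang, so that assignment is forced.
Slot 7 can only be covered by Marcus and Huang, so that assignment is forced.
Picking the cheapest available baker for each shift independently would cost €412, but that ignores the shift limits.
An optimal schedule: Slot 1→Ito, Slot 2→Kowalski+Delgado, Slot 3→Kowalski+Ito, Slot 4→Marcus, Slot 5→Huang, Slot 6→Delgado, Slot 7→Huang+Marcus, Slot 8→Kowalski.
Total: 52 + 27 + 32 + 27 + 52 + 47 + 42 + 32 + 42 + 47 + 27 = €427.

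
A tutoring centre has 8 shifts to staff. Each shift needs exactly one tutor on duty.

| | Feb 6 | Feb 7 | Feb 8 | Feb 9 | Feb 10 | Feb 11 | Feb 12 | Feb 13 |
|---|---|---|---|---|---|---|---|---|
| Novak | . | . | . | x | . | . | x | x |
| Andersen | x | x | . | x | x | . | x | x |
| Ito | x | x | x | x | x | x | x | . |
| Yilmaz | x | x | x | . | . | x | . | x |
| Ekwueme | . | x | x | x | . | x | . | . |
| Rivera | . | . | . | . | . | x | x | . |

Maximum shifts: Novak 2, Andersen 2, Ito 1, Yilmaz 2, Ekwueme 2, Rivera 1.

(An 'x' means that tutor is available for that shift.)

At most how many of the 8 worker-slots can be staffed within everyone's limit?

8

Total capacity across all tutors is 2+2+1+2+2+1 = 10, and 8 slots are needed, so at most 8 can be filled.
An assignment achieving 8: Feb 6→Andersen, Feb 7→Yilmaz, Feb 8→Ito, Feb 9→Novak, Feb 10→Andersen, Feb 11→Yilmaz, Feb 12→Rivera, Feb 13→Novak.
Loads: Novak 2/2, Andersen 2/2, Ito 1/1, Yilmaz 2/2, Ekwueme 0/2, Rivera 1/1.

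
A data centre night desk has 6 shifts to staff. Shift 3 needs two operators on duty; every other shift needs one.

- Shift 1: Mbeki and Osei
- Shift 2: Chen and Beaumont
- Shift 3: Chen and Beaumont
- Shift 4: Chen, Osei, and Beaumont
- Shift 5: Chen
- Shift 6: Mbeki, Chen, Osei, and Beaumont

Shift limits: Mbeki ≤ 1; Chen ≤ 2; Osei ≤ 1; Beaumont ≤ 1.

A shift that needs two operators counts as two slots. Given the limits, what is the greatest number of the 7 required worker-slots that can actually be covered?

Total capacity across all operators is 1+2+1+1 = 5, and 7 slots are needed, so at most 5 can be filled.
An assignment achieving 5: Shift 1→Mbeki, Shift 2→Chen, Shift 3→Beaumont, Shift 4→Osei, Shift 5→Chen.
Loads: Mbeki 1/1, Chen 2/2, Osei 1/1, Beaumont 1/1.

5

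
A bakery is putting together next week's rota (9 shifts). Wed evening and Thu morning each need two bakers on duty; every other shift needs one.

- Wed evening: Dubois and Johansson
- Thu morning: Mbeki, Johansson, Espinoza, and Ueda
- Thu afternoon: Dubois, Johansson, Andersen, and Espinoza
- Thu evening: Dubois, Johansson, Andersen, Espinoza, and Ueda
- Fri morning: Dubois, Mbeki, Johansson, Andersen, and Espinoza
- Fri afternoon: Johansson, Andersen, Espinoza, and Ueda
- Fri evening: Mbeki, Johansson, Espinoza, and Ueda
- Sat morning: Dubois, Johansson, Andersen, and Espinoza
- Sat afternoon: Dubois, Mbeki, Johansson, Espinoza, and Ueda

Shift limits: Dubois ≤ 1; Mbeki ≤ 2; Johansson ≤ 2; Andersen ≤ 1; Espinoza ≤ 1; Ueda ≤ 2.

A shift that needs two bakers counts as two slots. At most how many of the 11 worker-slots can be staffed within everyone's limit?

9

Total capacity across all bakers is 1+2+2+1+1+2 = 9, and 11 slots are needed, so at most 9 can be filled.
An assignment achieving 9: Wed evening→Dubois+Johansson, Thu morning→Mbeki+Johansson, Thu afternoon→Andersen, Thu evening→Ueda, Fri afternoon→Espinoza, Fri evening→Mbeki, Sat afternoon→Ueda.
Loads: Dubois 1/1, Mbeki 2/2, Johansson 2/2, Andersen 1/1, Espinoza 1/1, Ueda 2/2.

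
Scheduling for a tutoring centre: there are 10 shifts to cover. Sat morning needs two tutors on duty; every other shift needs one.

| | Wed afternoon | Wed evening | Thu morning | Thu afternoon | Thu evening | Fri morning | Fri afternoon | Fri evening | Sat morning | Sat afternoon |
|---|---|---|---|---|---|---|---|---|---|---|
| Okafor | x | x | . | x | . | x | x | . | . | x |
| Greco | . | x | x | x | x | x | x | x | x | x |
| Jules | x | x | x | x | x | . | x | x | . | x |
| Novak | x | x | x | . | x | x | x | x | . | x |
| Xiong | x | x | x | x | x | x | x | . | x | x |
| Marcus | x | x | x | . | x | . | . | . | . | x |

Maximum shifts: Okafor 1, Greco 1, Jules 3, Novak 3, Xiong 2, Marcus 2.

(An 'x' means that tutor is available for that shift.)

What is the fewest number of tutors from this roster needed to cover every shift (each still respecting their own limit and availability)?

5

11 slots to fill and no one can take more than 3, so at least ⌈11/3⌉ = 4 tutors are needed.
Any 4 tutors together have capacity at most 3+3+2+2 = 10 < 11 slots, so 4 can never suffice.
Greco, Jules, Novak, Xiong, and Marcus alone can cover everything: Wed afternoon→Jules, Wed evening→Novak, Thu morning→Xiong, Thu afternoon→Jules, Thu evening→Marcus, Fri morning→Novak, Fri afternoon→Novak, Fri evening→Jules, Sat morning→Greco+Xiong, Sat afternoon→Marcus.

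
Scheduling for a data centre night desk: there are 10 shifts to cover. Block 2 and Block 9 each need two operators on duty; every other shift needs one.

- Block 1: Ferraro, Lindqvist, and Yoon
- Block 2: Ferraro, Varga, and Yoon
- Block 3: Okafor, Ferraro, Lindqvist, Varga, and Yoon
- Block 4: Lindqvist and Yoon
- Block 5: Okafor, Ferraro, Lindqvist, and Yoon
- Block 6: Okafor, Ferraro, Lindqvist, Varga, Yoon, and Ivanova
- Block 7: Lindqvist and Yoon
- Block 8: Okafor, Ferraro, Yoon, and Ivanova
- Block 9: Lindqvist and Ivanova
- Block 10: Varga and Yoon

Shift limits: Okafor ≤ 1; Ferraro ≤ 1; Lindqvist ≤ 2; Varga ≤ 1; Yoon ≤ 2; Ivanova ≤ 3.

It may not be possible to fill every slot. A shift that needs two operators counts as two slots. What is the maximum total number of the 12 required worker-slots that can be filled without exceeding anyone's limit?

Total capacity across all operators is 1+1+2+1+2+3 = 10, and 12 slots are needed, so at most 10 can be filled.
An assignment achieving 10: Block 1→Ferraro, Block 2→Yoon, Block 3→Yoon, Block 4→Lindqvist, Block 5→Okafor, Block 6→Ivanova, Block 7→Lindqvist, Block 8→Ivanova, Block 9→Ivanova, Block 10→Varga.
Loads: Okafor 1/1, Ferraro 1/1, Lindqvist 2/2, Varga 1/1, Yoon 2/2, Ivanova 3/3.

10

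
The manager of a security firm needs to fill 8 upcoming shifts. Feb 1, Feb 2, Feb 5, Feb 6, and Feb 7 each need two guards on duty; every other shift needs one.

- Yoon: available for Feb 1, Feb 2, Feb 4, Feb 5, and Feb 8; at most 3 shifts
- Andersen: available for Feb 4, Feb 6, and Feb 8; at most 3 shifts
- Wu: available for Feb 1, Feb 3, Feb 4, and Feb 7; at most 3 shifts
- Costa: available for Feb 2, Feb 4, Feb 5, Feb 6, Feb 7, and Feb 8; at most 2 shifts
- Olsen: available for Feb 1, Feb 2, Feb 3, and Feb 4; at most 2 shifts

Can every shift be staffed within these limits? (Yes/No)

No

Total capacity is 13 and 13 slots are needed, so capacity alone doesn't rule it out.
Shifts {Feb 5, Feb 6, Feb 7} need 6 worker-slots in total, but the guards available for any of those shifts (Yoon, Andersen, Wu, and Costa) can supply at most 5 among them. So no valid schedule exists.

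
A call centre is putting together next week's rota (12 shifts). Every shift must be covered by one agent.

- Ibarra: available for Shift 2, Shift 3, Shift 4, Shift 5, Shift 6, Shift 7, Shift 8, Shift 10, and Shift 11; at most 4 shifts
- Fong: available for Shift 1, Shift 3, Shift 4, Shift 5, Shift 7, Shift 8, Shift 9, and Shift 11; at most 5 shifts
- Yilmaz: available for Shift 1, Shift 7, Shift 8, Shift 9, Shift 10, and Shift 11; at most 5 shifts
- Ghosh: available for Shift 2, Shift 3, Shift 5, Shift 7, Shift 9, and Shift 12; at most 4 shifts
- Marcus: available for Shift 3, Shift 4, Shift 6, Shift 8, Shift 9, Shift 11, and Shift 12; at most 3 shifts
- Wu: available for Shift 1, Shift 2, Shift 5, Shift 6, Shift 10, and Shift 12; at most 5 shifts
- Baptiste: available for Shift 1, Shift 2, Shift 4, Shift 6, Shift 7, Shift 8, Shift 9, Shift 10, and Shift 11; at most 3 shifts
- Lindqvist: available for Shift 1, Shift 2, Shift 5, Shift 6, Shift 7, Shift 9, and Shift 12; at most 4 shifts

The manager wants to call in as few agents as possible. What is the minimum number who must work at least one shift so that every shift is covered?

3

12 slots to fill and no one can take more than 5, so at least ⌈12/5⌉ = 3 agents are needed.
Ibarra, Fong, and Ghosh alone can cover everything: Shift 1→Fong, Shift 2→Ibarra, Shift 3→Fong, Shift 4→Ibarra, Shift 5→Ghosh, Shift 6→Ibarra, Shift 7→Ghosh, Shift 8→Fong, Shift 9→Fong, Shift 10→Ibarra, Shift 11→Fong, Shift 12→Ghosh.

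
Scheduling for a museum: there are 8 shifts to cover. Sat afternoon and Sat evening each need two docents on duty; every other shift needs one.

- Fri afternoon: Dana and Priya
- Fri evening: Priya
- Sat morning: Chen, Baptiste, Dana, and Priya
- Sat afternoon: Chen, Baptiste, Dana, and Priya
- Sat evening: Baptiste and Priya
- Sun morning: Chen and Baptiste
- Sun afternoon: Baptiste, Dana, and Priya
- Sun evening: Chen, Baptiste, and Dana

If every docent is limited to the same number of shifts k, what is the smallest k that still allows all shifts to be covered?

3

With 4 docents and 10 worker-slots to fill, someone must work at least ⌈10/4⌉ = 3 shifts, so k ≥ 3.
k = 3 works: Fri afternoon→Dana, Fri evening→Priya, Sat morning→Chen, Sat afternoon→Baptiste+Dana, Sat evening→Baptiste+Priya, Sun morning→Chen, Sun afternoon→Baptiste, Sun evening→Chen.
Loads: Chen 3, Baptiste 3, Dana 2, Priya 2 — all ≤ 3.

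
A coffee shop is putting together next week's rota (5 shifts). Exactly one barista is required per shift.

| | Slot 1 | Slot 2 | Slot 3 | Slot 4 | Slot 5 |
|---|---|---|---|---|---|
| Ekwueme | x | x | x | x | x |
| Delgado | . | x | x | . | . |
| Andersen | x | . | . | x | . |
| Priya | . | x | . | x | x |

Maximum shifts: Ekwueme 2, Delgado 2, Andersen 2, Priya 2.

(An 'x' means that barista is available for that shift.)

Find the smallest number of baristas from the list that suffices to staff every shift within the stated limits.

3

5 slots to fill and no one can take more than 2, so at least ⌈5/2⌉ = 3 baristas are needed.
Ekwueme, Delgado, and Andersen alone can cover everything: Slot 1→Ekwueme, Slot 2→Delgado, Slot 3→Delgado, Slot 4→Andersen, Slot 5→Ekwueme.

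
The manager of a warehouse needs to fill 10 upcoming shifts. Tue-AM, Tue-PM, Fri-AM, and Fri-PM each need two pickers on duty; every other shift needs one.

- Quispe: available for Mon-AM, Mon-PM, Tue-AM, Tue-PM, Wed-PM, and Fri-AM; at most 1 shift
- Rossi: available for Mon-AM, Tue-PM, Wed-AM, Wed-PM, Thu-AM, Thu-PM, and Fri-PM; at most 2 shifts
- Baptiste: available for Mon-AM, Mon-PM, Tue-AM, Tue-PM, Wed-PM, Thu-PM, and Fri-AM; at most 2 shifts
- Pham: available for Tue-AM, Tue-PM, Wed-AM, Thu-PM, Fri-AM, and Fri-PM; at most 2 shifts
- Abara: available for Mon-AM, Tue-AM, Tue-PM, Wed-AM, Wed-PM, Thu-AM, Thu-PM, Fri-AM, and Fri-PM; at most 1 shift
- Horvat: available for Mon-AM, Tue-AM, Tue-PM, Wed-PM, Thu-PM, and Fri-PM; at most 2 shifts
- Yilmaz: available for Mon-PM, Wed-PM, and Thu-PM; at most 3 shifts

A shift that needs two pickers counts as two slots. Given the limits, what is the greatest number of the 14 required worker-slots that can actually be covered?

Total capacity across all pickers is 1+2+2+2+1+2+3 = 13, and 14 slots are needed, so at most 13 can be filled.
An assignment achieving 13: Mon-AM→Baptiste, Mon-PM→Yilmaz, Tue-AM→Pham+Horvat, Tue-PM→Horvat, Wed-AM→Rossi, Wed-PM→Yilmaz, Thu-AM→Rossi, Thu-PM→Yilmaz, Fri-AM→Quispe+Baptiste, Fri-PM→Pham+Abara.
Loads: Quispe 1/1, Rossi 2/2, Baptiste 2/2, Pham 2/2, Abara 1/1, Horvat 2/2, Yilmaz 3/3.

13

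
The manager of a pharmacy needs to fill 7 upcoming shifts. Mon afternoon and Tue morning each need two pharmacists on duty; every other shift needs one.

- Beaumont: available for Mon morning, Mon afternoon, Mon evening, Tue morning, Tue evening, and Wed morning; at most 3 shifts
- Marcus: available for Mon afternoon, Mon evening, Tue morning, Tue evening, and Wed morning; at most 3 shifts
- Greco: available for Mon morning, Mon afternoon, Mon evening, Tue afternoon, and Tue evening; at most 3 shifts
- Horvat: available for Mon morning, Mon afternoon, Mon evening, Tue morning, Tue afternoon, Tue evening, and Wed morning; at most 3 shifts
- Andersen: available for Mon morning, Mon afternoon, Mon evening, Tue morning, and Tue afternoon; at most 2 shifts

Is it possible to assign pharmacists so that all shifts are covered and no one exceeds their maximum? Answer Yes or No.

One valid schedule: Mon morning→Beaumont, Mon afternoon→Marcus+Greco, Mon evening→Marcus, Tue morning→Marcus+Horvat, Tue afternoon→Greco, Tue evening→Beaumont, Wed morning→Beaumont.
Loads: Beaumont 3/3, Marcus 3/3, Greco 2/3, Horvat 1/3, Andersen 0/2 — all within limits.

Yes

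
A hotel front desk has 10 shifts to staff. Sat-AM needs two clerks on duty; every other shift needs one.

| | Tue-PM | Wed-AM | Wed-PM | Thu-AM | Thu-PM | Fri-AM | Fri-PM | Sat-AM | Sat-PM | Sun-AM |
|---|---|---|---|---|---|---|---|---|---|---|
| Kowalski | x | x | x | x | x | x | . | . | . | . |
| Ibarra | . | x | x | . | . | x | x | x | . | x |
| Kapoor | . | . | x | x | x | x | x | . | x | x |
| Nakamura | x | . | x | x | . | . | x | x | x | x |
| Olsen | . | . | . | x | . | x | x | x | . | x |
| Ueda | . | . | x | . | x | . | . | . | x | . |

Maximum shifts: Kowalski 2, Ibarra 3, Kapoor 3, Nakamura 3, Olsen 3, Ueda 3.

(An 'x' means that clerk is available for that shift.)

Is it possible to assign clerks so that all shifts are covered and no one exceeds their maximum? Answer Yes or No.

One valid schedule: Tue-PM→Kowalski, Wed-AM→Kowalski, Wed-PM→Nakamura, Thu-AM→Kapoor, Thu-PM→Kapoor, Fri-AM→Ibarra, Fri-PM→Ibarra, Sat-AM→Ibarra+Nakamura, Sat-PM→Kapoor, Sun-AM→Nakamura.
Loads: Kowalski 2/2, Ibarra 3/3, Kapoor 3/3, Nakamura 3/3, Olsen 0/3, Ueda 0/3 — all within limits.

Yes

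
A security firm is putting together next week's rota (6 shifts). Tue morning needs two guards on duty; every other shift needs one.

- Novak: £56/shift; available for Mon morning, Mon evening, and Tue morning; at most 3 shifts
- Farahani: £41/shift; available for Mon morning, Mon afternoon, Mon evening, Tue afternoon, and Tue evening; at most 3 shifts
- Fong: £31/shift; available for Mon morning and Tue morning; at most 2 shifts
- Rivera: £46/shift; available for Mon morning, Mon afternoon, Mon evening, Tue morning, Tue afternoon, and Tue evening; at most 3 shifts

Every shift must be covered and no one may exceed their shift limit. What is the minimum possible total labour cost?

Picking the cheapest available guard for each shift independently would cost £272, but that ignores the shift limits.
An optimal schedule: Mon morning→Fong, Mon afternoon→Farahani, Mon evening→Rivera, Tue morning→Fong+Rivera, Tue afternoon→Farahani, Tue evening→Farahani.
Total: 31 + 41 + 46 + 31 + 46 + 41 + 41 = £277.

£277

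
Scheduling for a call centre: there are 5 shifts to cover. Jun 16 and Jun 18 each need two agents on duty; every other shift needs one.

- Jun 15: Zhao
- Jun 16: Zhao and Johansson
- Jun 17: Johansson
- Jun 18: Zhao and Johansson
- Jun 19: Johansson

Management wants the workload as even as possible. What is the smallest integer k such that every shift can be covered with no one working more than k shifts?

With 2 agents and 7 worker-slots to fill, someone must work at least ⌈7/2⌉ = 4 shifts, so k ≥ 4.
k = 4 works: Jun 15→Zhao, Jun 16→Zhao+Johansson, Jun 17→Johansson, Jun 18→Zhao+Johansson, Jun 19→Johansson.
Loads: Zhao 3, Johansson 4 — all ≤ 4.

4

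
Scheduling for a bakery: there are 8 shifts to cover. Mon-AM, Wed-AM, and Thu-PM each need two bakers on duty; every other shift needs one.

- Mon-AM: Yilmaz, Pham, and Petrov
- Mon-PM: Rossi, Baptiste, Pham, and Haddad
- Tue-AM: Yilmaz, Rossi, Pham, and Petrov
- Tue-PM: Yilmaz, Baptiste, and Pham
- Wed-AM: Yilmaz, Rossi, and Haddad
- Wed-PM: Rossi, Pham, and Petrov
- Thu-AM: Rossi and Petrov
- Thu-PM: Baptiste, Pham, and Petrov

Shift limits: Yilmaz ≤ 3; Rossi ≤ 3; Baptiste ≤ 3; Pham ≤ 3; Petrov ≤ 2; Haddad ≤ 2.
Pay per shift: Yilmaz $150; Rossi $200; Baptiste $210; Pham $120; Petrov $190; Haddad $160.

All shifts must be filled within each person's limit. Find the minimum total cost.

$1710

Picking the cheapest available baker for each shift independently would cost $1560, but that ignores the shift limits.
An optimal schedule: Mon-AM→Pham+Yilmaz, Mon-PM→Haddad, Tue-AM→Yilmaz, Tue-PM→Pham, Wed-AM→Yilmaz+Haddad, Wed-PM→Rossi, Thu-AM→Petrov, Thu-PM→Pham+Petrov.
Total: 120 + 150 + 160 + 150 + 120 + 150 + 160 + 200 + 190 + 120 + 190 = $1710.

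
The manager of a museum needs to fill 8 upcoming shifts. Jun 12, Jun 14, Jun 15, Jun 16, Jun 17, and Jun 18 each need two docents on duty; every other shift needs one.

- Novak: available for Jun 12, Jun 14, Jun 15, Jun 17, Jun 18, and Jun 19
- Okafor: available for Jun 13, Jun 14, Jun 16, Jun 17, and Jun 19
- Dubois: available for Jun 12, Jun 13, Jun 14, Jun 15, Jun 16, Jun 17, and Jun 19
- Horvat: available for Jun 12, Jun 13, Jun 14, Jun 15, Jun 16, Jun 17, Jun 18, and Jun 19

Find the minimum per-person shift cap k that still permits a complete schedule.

4

With 4 docents and 14 worker-slots to fill, someone must work at least ⌈14/4⌉ = 4 shifts, so k ≥ 4.
k = 4 works: Jun 12→Novak+Dubois, Jun 13→Okafor, Jun 14→Okafor+Dubois, Jun 15→Novak+Dubois, Jun 16→Okafor+Dubois, Jun 17→Okafor+Horvat, Jun 18→Novak+Horvat, Jun 19→Novak.
Loads: Novak 4, Okafor 4, Dubois 4, Horvat 2 — all ≤ 4.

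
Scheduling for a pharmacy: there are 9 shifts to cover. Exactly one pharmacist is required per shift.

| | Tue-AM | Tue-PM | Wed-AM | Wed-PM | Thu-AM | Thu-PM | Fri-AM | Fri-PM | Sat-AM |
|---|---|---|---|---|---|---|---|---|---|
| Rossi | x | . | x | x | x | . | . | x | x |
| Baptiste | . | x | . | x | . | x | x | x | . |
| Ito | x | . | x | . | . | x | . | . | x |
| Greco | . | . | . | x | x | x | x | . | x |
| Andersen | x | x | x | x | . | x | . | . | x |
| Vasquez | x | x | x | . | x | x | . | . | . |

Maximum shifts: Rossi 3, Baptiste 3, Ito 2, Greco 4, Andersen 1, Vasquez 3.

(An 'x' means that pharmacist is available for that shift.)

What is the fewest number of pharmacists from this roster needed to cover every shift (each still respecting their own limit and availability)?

9 slots to fill and no one can take more than 4, so at least ⌈9/4⌉ = 3 pharmacists are needed.
Rossi, Baptiste, and Greco alone can cover everything: Tue-AM→Rossi, Tue-PM→Baptiste, Wed-AM→Rossi, Wed-PM→Greco, Thu-AM→Rossi, Thu-PM→Baptiste, Fri-AM→Greco, Fri-PM→Baptiste, Sat-AM→Greco.

3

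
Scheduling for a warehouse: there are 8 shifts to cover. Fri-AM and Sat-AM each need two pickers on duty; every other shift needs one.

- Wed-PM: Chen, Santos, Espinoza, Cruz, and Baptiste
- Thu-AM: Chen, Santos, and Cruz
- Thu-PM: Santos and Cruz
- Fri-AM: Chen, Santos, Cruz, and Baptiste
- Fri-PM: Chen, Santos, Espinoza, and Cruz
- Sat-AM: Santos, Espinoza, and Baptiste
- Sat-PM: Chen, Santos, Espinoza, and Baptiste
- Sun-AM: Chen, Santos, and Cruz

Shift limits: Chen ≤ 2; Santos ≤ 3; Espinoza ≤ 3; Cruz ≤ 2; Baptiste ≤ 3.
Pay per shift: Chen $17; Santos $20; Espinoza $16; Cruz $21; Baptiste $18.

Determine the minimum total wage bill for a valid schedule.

Picking the cheapest available picker for each shift independently would cost $171, but that ignores the shift limits.
An optimal schedule: Wed-PM→Baptiste, Thu-AM→Chen, Thu-PM→Santos, Fri-AM→Baptiste+Santos, Fri-PM→Espinoza, Sat-AM→Espinoza+Baptiste, Sat-PM→Espinoza, Sun-AM→Chen.
Total: 18 + 17 + 20 + 18 + 20 + 16 + 16 + 18 + 16 + 17 = $176.

$176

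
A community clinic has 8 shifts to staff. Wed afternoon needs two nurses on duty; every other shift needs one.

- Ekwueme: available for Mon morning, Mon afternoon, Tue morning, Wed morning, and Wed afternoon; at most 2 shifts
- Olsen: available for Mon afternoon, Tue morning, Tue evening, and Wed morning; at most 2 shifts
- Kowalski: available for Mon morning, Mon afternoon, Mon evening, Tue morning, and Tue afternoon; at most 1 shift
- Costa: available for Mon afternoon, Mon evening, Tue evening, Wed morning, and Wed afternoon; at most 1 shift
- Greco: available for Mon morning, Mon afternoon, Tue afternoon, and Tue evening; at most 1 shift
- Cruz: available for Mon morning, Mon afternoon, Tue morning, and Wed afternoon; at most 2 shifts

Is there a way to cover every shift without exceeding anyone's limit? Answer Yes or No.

One valid schedule: Mon morning→Cruz, Mon afternoon→Cruz, Mon evening→Kowalski, Tue morning→Olsen, Tue afternoon→Greco, Tue evening→Olsen, Wed morning→Ekwueme, Wed afternoon→Ekwueme+Costa.
Loads: Ekwueme 2/2, Olsen 2/2, Kowalski 1/1, Costa 1/1, Greco 1/1, Cruz 2/2 — all within limits.

Yes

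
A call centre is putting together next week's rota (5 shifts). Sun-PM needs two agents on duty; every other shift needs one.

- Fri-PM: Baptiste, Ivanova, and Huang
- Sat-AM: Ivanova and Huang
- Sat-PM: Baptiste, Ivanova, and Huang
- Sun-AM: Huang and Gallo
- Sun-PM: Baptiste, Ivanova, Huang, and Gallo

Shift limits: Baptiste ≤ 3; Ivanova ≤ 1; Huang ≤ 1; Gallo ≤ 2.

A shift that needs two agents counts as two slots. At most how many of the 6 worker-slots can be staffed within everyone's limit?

Total capacity across all agents is 3+1+1+2 = 7, and 6 slots are needed, so at most 6 can be filled.
An assignment achieving 6: Fri-PM→Baptiste, Sat-AM→Ivanova, Sat-PM→Baptiste, Sun-AM→Huang, Sun-PM→Baptiste+Gallo.
Loads: Baptiste 3/3, Ivanova 1/1, Huang 1/1, Gallo 1/2.

6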